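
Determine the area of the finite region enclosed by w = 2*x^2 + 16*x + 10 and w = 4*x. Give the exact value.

64/3

Set the curves equal: 2*x^2 + 16*x + 10 = 4*x, so 2*x^2 + 12*x + 10 = 0, which factors as 2*(x + 1)*(x + 5) = 0. The curves meet at x = -5, -1.
On [-5, -1], w = 4*x is on top; that piece has area ∫[-5,-1] (-(2*x^2 + 12*x + 10)) dx = 64/3.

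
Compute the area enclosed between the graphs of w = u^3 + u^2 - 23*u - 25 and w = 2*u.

Set the curves equal: u^3 + u^2 - 23*u - 25 = 2*u, so u^3 + u^2 - 25*u - 25 = 0, which factors as (u - 5)*(u + 1)*(u + 5) = 0. The curves meet at u = -5, -1, 5.
On [-5, -1], w = u^3 + u^2 - 23*u - 25 is on top; that piece has area ∫[-5,-1] (u^3 + u^2 - 25*u - 25) du = 256/3.
On [-1, 5], w = 2*u is on top; that piece has area ∫[-1,5] (-(u^3 + u^2 - 25*u - 25)) du = 252.
Total enclosed area = 256/3 + 252 = 1012/3.

1012/3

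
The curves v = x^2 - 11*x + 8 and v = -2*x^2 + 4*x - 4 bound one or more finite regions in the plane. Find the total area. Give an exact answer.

Set the curves equal: x^2 - 11*x + 8 = -2*x^2 + 4*x - 4, so 3*x^2 - 15*x + 12 = 0, which factors as 3*(x - 4)*(x - 1) = 0. The curves meet at x = 1, 4.
On [1, 4], v = -2*x^2 + 4*x - 4 is on top; that piece has area ∫[1,4] (-(3*x^2 - 15*x + 12)) dx = 27/2.

27/2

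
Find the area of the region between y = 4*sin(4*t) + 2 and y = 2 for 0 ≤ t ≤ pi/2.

The difference (4*sin(4*t) + 2) - (2) = 4*sin(4*t) changes sign at t = pi/4 inside [0, pi/2], so split the integral there.
∫[0,pi/4] (4*sin(4*t)) dt = 2.
∫[pi/4,pi/2] (4*sin(4*t)) dt = -2; the area of that piece is 2.
Total area = 2 + 2 = 4.

4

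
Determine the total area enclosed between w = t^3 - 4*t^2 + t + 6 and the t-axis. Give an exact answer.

The curve meets the t-axis where t^3 - 4*t^2 + t + 6 = 0, i.e. (t - 3)*(t - 2)*(t + 1) = 0, at t = -1, 2, 3.
On [-1, 2] the curve lies above the axis; ∫[-1,2] (t^3 - 4*t^2 + t + 6) dt = 45/4, giving area 45/4.
On [2, 3] the curve lies below the axis; ∫[2,3] (t^3 - 4*t^2 + t + 6) dt = -7/12, giving area 7/12.
Total area = 45/4 + 7/12 = 71/6.

71/6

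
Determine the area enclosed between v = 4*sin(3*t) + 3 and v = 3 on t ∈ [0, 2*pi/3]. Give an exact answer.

16/3

The difference (4*sin(3*t) + 3) - (3) = 4*sin(3*t) changes sign at t = pi/3 inside [0, 2*pi/3], so split the integral there.
∫[0,pi/3] (4*sin(3*t)) dt = 8/3.
∫[pi/3,2*pi/3] (4*sin(3*t)) dt = -8/3; the area of that piece is 8/3.
Total area = 8/3 + 8/3 = 16/3.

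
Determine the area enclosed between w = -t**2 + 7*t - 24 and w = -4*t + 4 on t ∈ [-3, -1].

On [-3, -1], (-t**2 + 7*t - 24) - (-4*t + 4) = -t**2 + 11*t - 28 is ≤ 0 throughout, so the area is a single integral of |-t**2 + 11*t - 28|.
∫[-3,-1] (-t**2 + 11*t - 28) dt = -326/3; the area of that piece is 326/3.

326/3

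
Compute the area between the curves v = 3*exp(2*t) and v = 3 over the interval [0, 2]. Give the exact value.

-15/2 + 3*exp(4)/2

On [0, 2], (3*exp(2*t)) - (3) = 3*exp(2*t) - 3 is ≥ 0 throughout, so the area is a single integral of |3*exp(2*t) - 3|.
∫[0,2] (3*exp(2*t) - 3) dt = -15/2 + 3*exp(4)/2.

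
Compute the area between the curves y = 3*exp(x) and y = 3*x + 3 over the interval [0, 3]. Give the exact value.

-51/2 + 3*exp(3)

On [0, 3], (3*exp(x)) - (3*x + 3) = -3*x + 3*exp(x) - 3 is ≥ 0 throughout, so the area is a single integral of |-3*x + 3*exp(x) - 3|.
∫[0,3] (-3*x + 3*exp(x) - 3) dx = -51/2 + 3*exp(3).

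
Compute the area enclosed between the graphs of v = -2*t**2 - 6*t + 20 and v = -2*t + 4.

72

Set the curves equal: -2*t**2 - 6*t + 20 = -2*t + 4, so -2*t**2 - 4*t + 16 = 0, which factors as -2*(t - 2)*(t + 4) = 0. The curves meet at t = -4, 2.
On [-4, 2], v = -2*t**2 - 6*t + 20 is on top; that piece has area ∫[-4,2] (-2*t**2 - 4*t + 16) dt = 72.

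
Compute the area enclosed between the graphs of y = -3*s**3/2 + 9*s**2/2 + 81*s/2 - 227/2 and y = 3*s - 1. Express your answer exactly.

Set the curves equal: -3*s**3/2 + 9*s**2/2 + 81*s/2 - 227/2 = 3*s - 1, so -3*s**3/2 + 9*s**2/2 + 75*s/2 - 225/2 = 0, which factors as -3*(s - 5)*(s - 3)*(s + 5)/2 = 0. The curves meet at s = -5, 3, 5.
On [-5, 3], y = 3*s - 1 is on top; that piece has area ∫[-5,3] (-(-3*s**3/2 + 9*s**2/2 + 75*s/2 - 225/2)) ds = 768.
On [3, 5], y = -3*s**3/2 + 9*s**2/2 + 81*s/2 - 227/2 is on top; that piece has area ∫[3,5] (-3*s**3/2 + 9*s**2/2 + 75*s/2 - 225/2) ds = 18.
Total enclosed area = 768 + 18 = 786.

786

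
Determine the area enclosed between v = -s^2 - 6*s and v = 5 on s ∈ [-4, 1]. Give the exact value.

59/3

The difference (-s^2 - 6*s) - (5) = -s^2 - 6*s - 5 changes sign at s = -1 inside [-4, 1], so split the integral there.
∫[-4,-1] (-s^2 - 6*s - 5) ds = 9.
∫[-1,1] (-s^2 - 6*s - 5) ds = -32/3; the area of that piece is 32/3.
Total area = 9 + 32/3 = 59/3.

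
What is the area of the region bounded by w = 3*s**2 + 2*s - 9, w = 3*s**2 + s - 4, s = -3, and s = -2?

15/2

On [-3, -2], (3*s**2 + 2*s - 9) - (3*s**2 + s - 4) = s - 5 is ≤ 0 throughout, so the area is a single integral of |s - 5|.
∫[-3,-2] (s - 5) ds = -15/2; the area of that piece is 15/2.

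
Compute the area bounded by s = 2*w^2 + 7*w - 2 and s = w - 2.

9

Both boundary curves give s as a function of w, so integrate with respect to w. Setting them equal: 2*w^2 + 6*w = 0, i.e. 2*w*(w + 3) = 0, so they meet at w = -3, 0.
For w in [-3, 0], s = 2*w^2 + 7*w - 2 is on the left; area = ∫[-3,0] (-(2*w^2 + 6*w)) dw = 9.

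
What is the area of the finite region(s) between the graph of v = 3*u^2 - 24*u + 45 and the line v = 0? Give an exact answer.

4

The curve meets the u-axis where 3*u^2 - 24*u + 45 = 0, i.e. 3*(u - 5)*(u - 3) = 0, at u = 3, 5.
On [3, 5] the curve lies below the axis; ∫[3,5] (3*u^2 - 24*u + 45) du = -4, giving area 4.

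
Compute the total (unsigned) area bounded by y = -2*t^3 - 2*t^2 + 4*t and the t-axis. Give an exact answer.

The curve meets the t-axis where -2*t^3 - 2*t^2 + 4*t = 0, i.e. -2*t*(t - 1)*(t + 2) = 0, at t = -2, 0, 1.
On [-2, 0] the curve lies below the axis; ∫[-2,0] (-2*t^3 - 2*t^2 + 4*t) dt = -16/3, giving area 16/3.
On [0, 1] the curve lies above the axis; ∫[0,1] (-2*t^3 - 2*t^2 + 4*t) dt = 5/6, giving area 5/6.
Total area = 16/3 + 5/6 = 37/6.

37/6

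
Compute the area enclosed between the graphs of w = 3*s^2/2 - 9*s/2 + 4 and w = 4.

Set the curves equal: 3*s^2/2 - 9*s/2 + 4 = 4, so 3*s^2/2 - 9*s/2 = 0, which factors as 3*s*(s - 3)/2 = 0. The curves meet at s = 0, 3.
On [0, 3], w = 4 is on top; that piece has area ∫[0,3] (-(3*s^2/2 - 9*s/2)) ds = 27/4.

27/4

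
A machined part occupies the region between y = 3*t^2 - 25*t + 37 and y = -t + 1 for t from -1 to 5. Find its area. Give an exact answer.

The difference (3*t^2 - 25*t + 37) - (-t + 1) = 3*t^2 - 24*t + 36 changes sign at t = 2 inside [-1, 5], so split the integral there.
∫[-1,2] (3*t^2 - 24*t + 36) dt = 81.
∫[2,5] (3*t^2 - 24*t + 36) dt = -27; the area of that piece is 27.
Total area = 81 + 27 = 108.

108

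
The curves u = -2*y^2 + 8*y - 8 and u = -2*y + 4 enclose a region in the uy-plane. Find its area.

Both boundary curves give u as a function of y, so integrate with respect to y. Setting them equal: -2*y^2 + 10*y - 12 = 0, i.e. -2*(y - 3)*(y - 2) = 0, so they meet at y = 2, 3.
For y in [2, 3], u = -2*y^2 + 8*y - 8 is on the right; area = ∫[2,3] (-2*y^2 + 10*y - 12) dy = 1/3.

1/3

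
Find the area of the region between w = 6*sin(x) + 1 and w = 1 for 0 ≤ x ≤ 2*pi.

The difference (6*sin(x) + 1) - (1) = 6*sin(x) changes sign at x = pi inside [0, 2*pi], so split the integral there.
∫[0,pi] (6*sin(x)) dx = 12.
∫[pi,2*pi] (6*sin(x)) dx = -12; the area of that piece is 12.
Total area = 12 + 12 = 24.

24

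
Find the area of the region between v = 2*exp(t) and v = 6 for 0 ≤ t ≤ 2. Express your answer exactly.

-22 + 12*log(3) + 2*exp(2)

The difference (2*exp(t)) - (6) = 2*exp(t) - 6 changes sign at t = log(3) inside [0, 2], so split the integral there.
∫[0,log(3)] (2*exp(t) - 6) dt = 4 - log(729); the area of that piece is -4 + log(729).
∫[log(3),2] (2*exp(t) - 6) dt = -18 + 6*log(3) + 2*exp(2).
Total area = (-4 + log(729)) + (-18 + 6*log(3) + 2*exp(2)) = -22 + 12*log(3) + 2*exp(2).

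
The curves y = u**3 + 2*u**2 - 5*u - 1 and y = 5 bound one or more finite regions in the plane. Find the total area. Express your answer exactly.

253/12

Set the curves equal: u**3 + 2*u**2 - 5*u - 1 = 5, so u**3 + 2*u**2 - 5*u - 6 = 0, which factors as (u - 2)*(u + 1)*(u + 3) = 0. The curves meet at u = -3, -1, 2.
On [-3, -1], y = u**3 + 2*u**2 - 5*u - 1 is on top; that piece has area ∫[-3,-1] (u**3 + 2*u**2 - 5*u - 6) du = 16/3.
On [-1, 2], y = 5 is on top; that piece has area ∫[-1,2] (-(u**3 + 2*u**2 - 5*u - 6)) du = 63/4.
Total enclosed area = 16/3 + 63/4 = 253/12.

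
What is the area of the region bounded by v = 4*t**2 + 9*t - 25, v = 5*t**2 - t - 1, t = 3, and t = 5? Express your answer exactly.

2

The difference (4*t**2 + 9*t - 25) - (5*t**2 - t - 1) = -t**2 + 10*t - 24 changes sign at t = 4 inside [3, 5], so split the integral there.
∫[3,4] (-t**2 + 10*t - 24) dt = -4/3; the area of that piece is 4/3.
∫[4,5] (-t**2 + 10*t - 24) dt = 2/3.
Total area = 4/3 + 2/3 = 2.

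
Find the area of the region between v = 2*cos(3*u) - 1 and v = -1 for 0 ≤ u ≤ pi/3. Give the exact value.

The difference (2*cos(3*u) - 1) - (-1) = 2*cos(3*u) changes sign at u = pi/6 inside [0, pi/3], so split the integral there.
∫[0,pi/6] (2*cos(3*u)) du = 2/3.
∫[pi/6,pi/3] (2*cos(3*u)) du = -2/3; the area of that piece is 2/3.
Total area = 2/3 + 2/3 = 4/3.

4/3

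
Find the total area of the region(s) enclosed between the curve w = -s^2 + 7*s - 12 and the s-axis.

The curve meets the s-axis where -s^2 + 7*s - 12 = 0, i.e. -(s - 4)*(s - 3) = 0, at s = 3, 4.
On [3, 4] the curve lies above the axis; ∫[3,4] (-s^2 + 7*s - 12) ds = 1/6, giving area 1/6.

1/6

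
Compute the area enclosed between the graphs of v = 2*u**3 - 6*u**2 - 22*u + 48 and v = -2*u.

Set the curves equal: 2*u**3 - 6*u**2 - 22*u + 48 = -2*u, so 2*u**3 - 6*u**2 - 20*u + 48 = 0, which factors as 2*(u - 4)*(u - 2)*(u + 3) = 0. The curves meet at u = -3, 2, 4.
On [-3, 2], v = 2*u**3 - 6*u**2 - 22*u + 48 is on top; that piece has area ∫[-3,2] (2*u**3 - 6*u**2 - 20*u + 48) du = 375/2.
On [2, 4], v = -2*u is on top; that piece has area ∫[2,4] (-(2*u**3 - 6*u**2 - 20*u + 48)) du = 16.
Total enclosed area = 375/2 + 16 = 407/2.

407/2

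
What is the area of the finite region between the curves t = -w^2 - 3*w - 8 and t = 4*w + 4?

Both boundary curves give t as a function of w, so integrate with respect to w. Setting them equal: -w^2 - 7*w - 12 = 0, i.e. -(w + 3)*(w + 4) = 0, so they meet at w = -4, -3.
For w in [-4, -3], t = -w^2 - 3*w - 8 is on the right; area = ∫[-4,-3] (-w^2 - 7*w - 12) dw = 1/6.

1/6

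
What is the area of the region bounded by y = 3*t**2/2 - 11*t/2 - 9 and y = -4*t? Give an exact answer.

125/4

Set the curves equal: 3*t**2/2 - 11*t/2 - 9 = -4*t, so 3*t**2/2 - 3*t/2 - 9 = 0, which factors as 3*(t - 3)*(t + 2)/2 = 0. The curves meet at t = -2, 3.
On [-2, 3], y = -4*t is on top; that piece has area ∫[-2,3] (-(3*t**2/2 - 3*t/2 - 9)) dt = 125/4.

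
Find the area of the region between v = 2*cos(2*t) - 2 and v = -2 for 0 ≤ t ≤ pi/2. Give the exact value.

The difference (2*cos(2*t) - 2) - (-2) = 2*cos(2*t) changes sign at t = pi/4 inside [0, pi/2], so split the integral there.
∫[0,pi/4] (2*cos(2*t)) dt = 1.
∫[pi/4,pi/2] (2*cos(2*t)) dt = -1; the area of that piece is 1.
Total area = 1 + 1 = 2.

2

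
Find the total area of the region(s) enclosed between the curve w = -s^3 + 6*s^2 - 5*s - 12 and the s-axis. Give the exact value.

131/4

The curve meets the s-axis where -s^3 + 6*s^2 - 5*s - 12 = 0, i.e. -(s - 4)*(s - 3)*(s + 1) = 0, at s = -1, 3, 4.
On [-1, 3] the curve lies below the axis; ∫[-1,3] (-s^3 + 6*s^2 - 5*s - 12) ds = -32, giving area 32.
On [3, 4] the curve lies above the axis; ∫[3,4] (-s^3 + 6*s^2 - 5*s - 12) ds = 3/4, giving area 3/4.
Total area = 32 + 3/4 = 131/4.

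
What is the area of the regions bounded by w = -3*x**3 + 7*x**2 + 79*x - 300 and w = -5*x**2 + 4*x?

4019/2

Set the curves equal: -3*x**3 + 7*x**2 + 79*x - 300 = -5*x**2 + 4*x, so -3*x**3 + 12*x**2 + 75*x - 300 = 0, which factors as -3*(x - 5)*(x - 4)*(x + 5) = 0. The curves meet at x = -5, 4, 5.
On [-5, 4], w = -5*x**2 + 4*x is on top; that piece has area ∫[-5,4] (-(-3*x**3 + 12*x**2 + 75*x - 300)) dx = 8019/4.
On [4, 5], w = -3*x**3 + 7*x**2 + 79*x - 300 is on top; that piece has area ∫[4,5] (-3*x**3 + 12*x**2 + 75*x - 300) dx = 19/4.
Total enclosed area = 8019/4 + 19/4 = 4019/2.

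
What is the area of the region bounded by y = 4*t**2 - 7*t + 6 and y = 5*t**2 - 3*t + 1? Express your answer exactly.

Set the curves equal: 4*t**2 - 7*t + 6 = 5*t**2 - 3*t + 1, so -t**2 - 4*t + 5 = 0, which factors as -(t - 1)*(t + 5) = 0. The curves meet at t = -5, 1.
On [-5, 1], y = 4*t**2 - 7*t + 6 is on top; that piece has area ∫[-5,1] (-t**2 - 4*t + 5) dt = 36.

36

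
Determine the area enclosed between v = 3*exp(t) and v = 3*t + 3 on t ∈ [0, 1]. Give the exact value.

-15/2 + 3*exp(1)

On [0, 1], (3*exp(t)) - (3*t + 3) = -3*t + 3*exp(t) - 3 is ≥ 0 throughout, so the area is a single integral of |-3*t + 3*exp(t) - 3|.
∫[0,1] (-3*t + 3*exp(t) - 3) dt = -15/2 + 3*exp(1).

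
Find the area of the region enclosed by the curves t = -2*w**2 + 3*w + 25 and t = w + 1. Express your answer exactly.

343/3

Both boundary curves give t as a function of w, so integrate with respect to w. Setting them equal: -2*w**2 + 2*w + 24 = 0, i.e. -2*(w - 4)*(w + 3) = 0, so they meet at w = -3, 4.
For w in [-3, 4], t = -2*w**2 + 3*w + 25 is on the right; area = ∫[-3,4] (-2*w**2 + 2*w + 24) dw = 343/3.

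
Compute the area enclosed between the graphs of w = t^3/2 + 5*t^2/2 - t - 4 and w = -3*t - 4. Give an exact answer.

Set the curves equal: t^3/2 + 5*t^2/2 - t - 4 = -3*t - 4, so t^3/2 + 5*t^2/2 + 2*t = 0, which factors as t*(t + 1)*(t + 4)/2 = 0. The curves meet at t = -4, -1, 0.
On [-4, -1], w = t^3/2 + 5*t^2/2 - t - 4 is on top; that piece has area ∫[-4,-1] (t^3/2 + 5*t^2/2 + 2*t) dt = 45/8.
On [-1, 0], w = -3*t - 4 is on top; that piece has area ∫[-1,0] (-(t^3/2 + 5*t^2/2 + 2*t)) dt = 7/24.
Total enclosed area = 45/8 + 7/24 = 71/12.

71/12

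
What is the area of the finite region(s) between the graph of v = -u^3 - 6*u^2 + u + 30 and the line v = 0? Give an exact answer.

The curve meets the u-axis where -u^3 - 6*u^2 + u + 30 = 0, i.e. -(u - 2)*(u + 3)*(u + 5) = 0, at u = -5, -3, 2.
On [-5, -3] the curve lies below the axis; ∫[-5,-3] (-u^3 - 6*u^2 + u + 30) du = -8, giving area 8.
On [-3, 2] the curve lies above the axis; ∫[-3,2] (-u^3 - 6*u^2 + u + 30) du = 375/4, giving area 375/4.
Total area = 8 + 375/4 = 407/4.

407/4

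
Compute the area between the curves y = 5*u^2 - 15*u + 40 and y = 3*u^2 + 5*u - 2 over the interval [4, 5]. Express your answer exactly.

On [4, 5], (5*u^2 - 15*u + 40) - (3*u^2 + 5*u - 2) = 2*u^2 - 20*u + 42 is ≤ 0 throughout, so the area is a single integral of |2*u^2 - 20*u + 42|.
∫[4,5] (2*u^2 - 20*u + 42) du = -22/3; the area of that piece is 22/3.

22/3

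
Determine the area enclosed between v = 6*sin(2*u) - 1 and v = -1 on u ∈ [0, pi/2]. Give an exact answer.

6

On [0, pi/2], (6*sin(2*u) - 1) - (-1) = 6*sin(2*u) is ≥ 0 throughout, so the area is a single integral of |6*sin(2*u)|.
∫[0,pi/2] (6*sin(2*u)) du = 6.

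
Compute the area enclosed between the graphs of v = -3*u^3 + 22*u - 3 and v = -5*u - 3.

243/2

Set the curves equal: -3*u^3 + 22*u - 3 = -5*u - 3, so -3*u^3 + 27*u = 0, which factors as -3*u*(u - 3)*(u + 3) = 0. The curves meet at u = -3, 0, 3.
On [-3, 0], v = -5*u - 3 is on top; that piece has area ∫[-3,0] (-(-3*u^3 + 27*u)) du = 243/4.
On [0, 3], v = -3*u^3 + 22*u - 3 is on top; that piece has area ∫[0,3] (-3*u^3 + 27*u) du = 243/4.
Total enclosed area = 243/4 + 243/4 = 243/2.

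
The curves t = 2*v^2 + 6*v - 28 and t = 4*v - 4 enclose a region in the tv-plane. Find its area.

Both boundary curves give t as a function of v, so integrate with respect to v. Setting them equal: 2*v^2 + 2*v - 24 = 0, i.e. 2*(v - 3)*(v + 4) = 0, so they meet at v = -4, 3.
For v in [-4, 3], t = 2*v^2 + 6*v - 28 is on the left; area = ∫[-4,3] (-(2*v^2 + 2*v - 24)) dv = 343/3.

343/3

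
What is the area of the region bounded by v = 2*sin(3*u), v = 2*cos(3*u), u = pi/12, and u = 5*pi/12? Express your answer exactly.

On [pi/12, 5*pi/12], (2*sin(3*u)) - (2*cos(3*u)) = 2*sin(3*u) - 2*cos(3*u) is ≥ 0 throughout, so the area is a single integral of |2*sin(3*u) - 2*cos(3*u)|.
∫[pi/12,5*pi/12] (2*sin(3*u) - 2*cos(3*u)) du = 4*sqrt(2)/3.

4*sqrt(2)/3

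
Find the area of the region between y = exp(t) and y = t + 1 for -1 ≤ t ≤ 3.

On [-1, 3], (exp(t)) - (t + 1) = -t + exp(t) - 1 is ≥ 0 throughout, so the area is a single integral of |-t + exp(t) - 1|.
∫[-1,3] (-t + exp(t) - 1) dt = -8 - exp(-1) + exp(3).

-8 - exp(-1) + exp(3)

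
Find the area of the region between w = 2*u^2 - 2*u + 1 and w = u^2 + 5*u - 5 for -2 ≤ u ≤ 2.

101/3

The difference (2*u^2 - 2*u + 1) - (u^2 + 5*u - 5) = u^2 - 7*u + 6 changes sign at u = 1 inside [-2, 2], so split the integral there.
∫[-2,1] (u^2 - 7*u + 6) du = 63/2.
∫[1,2] (u^2 - 7*u + 6) du = -13/6; the area of that piece is 13/6.
Total area = 63/2 + 13/6 = 101/3.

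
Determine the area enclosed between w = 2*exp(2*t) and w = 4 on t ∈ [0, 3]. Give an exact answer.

-15 + 4*log(2) + exp(6)

The difference (2*exp(2*t)) - (4) = 2*exp(2*t) - 4 changes sign at t = log(2)/2 inside [0, 3], so split the integral there.
∫[0,log(2)/2] (2*exp(2*t) - 4) dt = 1 - log(4); the area of that piece is -1 + log(4).
∫[log(2)/2,3] (2*exp(2*t) - 4) dt = -14 + 2*log(2) + exp(6).
Total area = (-1 + log(4)) + (-14 + 2*log(2) + exp(6)) = -15 + 4*log(2) + exp(6).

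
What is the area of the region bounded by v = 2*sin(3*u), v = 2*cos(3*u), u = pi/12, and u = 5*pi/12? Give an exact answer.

On [pi/12, 5*pi/12], (2*sin(3*u)) - (2*cos(3*u)) = 2*sin(3*u) - 2*cos(3*u) is ≥ 0 throughout, so the area is a single integral of |2*sin(3*u) - 2*cos(3*u)|.
∫[pi/12,5*pi/12] (2*sin(3*u) - 2*cos(3*u)) du = 4*sqrt(2)/3.

4*sqrt(2)/3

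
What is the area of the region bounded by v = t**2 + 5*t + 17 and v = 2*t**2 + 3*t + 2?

256/3

Set the curves equal: t**2 + 5*t + 17 = 2*t**2 + 3*t + 2, so -t**2 + 2*t + 15 = 0, which factors as -(t - 5)*(t + 3) = 0. The curves meet at t = -3, 5.
On [-3, 5], v = t**2 + 5*t + 17 is on top; that piece has area ∫[-3,5] (-t**2 + 2*t + 15) dt = 256/3.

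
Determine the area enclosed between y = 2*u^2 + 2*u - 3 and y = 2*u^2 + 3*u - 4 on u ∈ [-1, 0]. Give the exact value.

On [-1, 0], (2*u^2 + 2*u - 3) - (2*u^2 + 3*u - 4) = -u + 1 is ≥ 0 throughout, so the area is a single integral of |-u + 1|.
∫[-1,0] (-u + 1) du = 3/2.

3/2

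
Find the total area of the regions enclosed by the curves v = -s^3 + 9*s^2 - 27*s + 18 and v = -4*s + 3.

8

Set the curves equal: -s^3 + 9*s^2 - 27*s + 18 = -4*s + 3, so -s^3 + 9*s^2 - 23*s + 15 = 0, which factors as -(s - 5)*(s - 3)*(s - 1) = 0. The curves meet at s = 1, 3, 5.
On [1, 3], v = -4*s + 3 is on top; that piece has area ∫[1,3] (-(-s^3 + 9*s^2 - 23*s + 15)) ds = 4.
On [3, 5], v = -s^3 + 9*s^2 - 27*s + 18 is on top; that piece has area ∫[3,5] (-s^3 + 9*s^2 - 23*s + 15) ds = 4.
Total enclosed area = 4 + 4 = 8.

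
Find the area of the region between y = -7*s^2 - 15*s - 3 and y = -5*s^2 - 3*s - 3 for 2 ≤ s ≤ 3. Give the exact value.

On [2, 3], (-7*s^2 - 15*s - 3) - (-5*s^2 - 3*s - 3) = -2*s^2 - 12*s is ≤ 0 throughout, so the area is a single integral of |-2*s^2 - 12*s|.
∫[2,3] (-2*s^2 - 12*s) ds = -128/3; the area of that piece is 128/3.

128/3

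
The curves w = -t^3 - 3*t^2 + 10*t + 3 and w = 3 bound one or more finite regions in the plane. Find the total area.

407/4

Set the curves equal: -t^3 - 3*t^2 + 10*t + 3 = 3, so -t^3 - 3*t^2 + 10*t = 0, which factors as -t*(t - 2)*(t + 5) = 0. The curves meet at t = -5, 0, 2.
On [-5, 0], w = 3 is on top; that piece has area ∫[-5,0] (-(-t^3 - 3*t^2 + 10*t)) dt = 375/4.
On [0, 2], w = -t^3 - 3*t^2 + 10*t + 3 is on top; that piece has area ∫[0,2] (-t^3 - 3*t^2 + 10*t) dt = 8.
Total enclosed area = 375/4 + 8 = 407/4.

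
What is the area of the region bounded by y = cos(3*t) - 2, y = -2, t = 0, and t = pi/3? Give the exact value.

The difference (cos(3*t) - 2) - (-2) = cos(3*t) changes sign at t = pi/6 inside [0, pi/3], so split the integral there.
∫[0,pi/6] (cos(3*t)) dt = 1/3.
∫[pi/6,pi/3] (cos(3*t)) dt = -1/3; the area of that piece is 1/3.
Total area = 1/3 + 1/3 = 2/3.

2/3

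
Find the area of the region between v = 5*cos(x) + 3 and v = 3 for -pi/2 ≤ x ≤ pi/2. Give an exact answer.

10

On [-pi/2, pi/2], (5*cos(x) + 3) - (3) = 5*cos(x) is ≥ 0 throughout, so the area is a single integral of |5*cos(x)|.
∫[-pi/2,pi/2] (5*cos(x)) dx = 10.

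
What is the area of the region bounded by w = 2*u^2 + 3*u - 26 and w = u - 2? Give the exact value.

Set the curves equal: 2*u^2 + 3*u - 26 = u - 2, so 2*u^2 + 2*u - 24 = 0, which factors as 2*(u - 3)*(u + 4) = 0. The curves meet at u = -4, 3.
On [-4, 3], w = u - 2 is on top; that piece has area ∫[-4,3] (-(2*u^2 + 2*u - 24)) du = 343/3.

343/3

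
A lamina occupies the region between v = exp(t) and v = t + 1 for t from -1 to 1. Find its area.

On [-1, 1], (exp(t)) - (t + 1) = -t + exp(t) - 1 is ≥ 0 throughout, so the area is a single integral of |-t + exp(t) - 1|.
∫[-1,1] (-t + exp(t) - 1) dt = -2 - exp(-1) + exp(1).

-2 - exp(-1) + exp(1)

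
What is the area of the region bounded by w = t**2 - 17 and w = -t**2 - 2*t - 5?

Set the curves equal: t**2 - 17 = -t**2 - 2*t - 5, so 2*t**2 + 2*t - 12 = 0, which factors as 2*(t - 2)*(t + 3) = 0. The curves meet at t = -3, 2.
On [-3, 2], w = -t**2 - 2*t - 5 is on top; that piece has area ∫[-3,2] (-(2*t**2 + 2*t - 12)) dt = 125/3.

125/3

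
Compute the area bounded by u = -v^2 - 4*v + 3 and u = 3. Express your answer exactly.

32/3

Both boundary curves give u as a function of v, so integrate with respect to v. Setting them equal: -v^2 - 4*v = 0, i.e. -v*(v + 4) = 0, so they meet at v = -4, 0.
For v in [-4, 0], u = -v^2 - 4*v + 3 is on the right; area = ∫[-4,0] (-v^2 - 4*v) dv = 32/3.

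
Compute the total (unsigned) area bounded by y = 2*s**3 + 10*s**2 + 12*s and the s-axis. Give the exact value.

37/6

The curve meets the s-axis where 2*s**3 + 10*s**2 + 12*s = 0, i.e. 2*s*(s + 2)*(s + 3) = 0, at s = -3, -2, 0.
On [-3, -2] the curve lies above the axis; ∫[-3,-2] (2*s**3 + 10*s**2 + 12*s) ds = 5/6, giving area 5/6.
On [-2, 0] the curve lies below the axis; ∫[-2,0] (2*s**3 + 10*s**2 + 12*s) ds = -16/3, giving area 16/3.
Total area = 5/6 + 16/3 = 37/6.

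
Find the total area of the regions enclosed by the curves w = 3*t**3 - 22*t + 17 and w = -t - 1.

393/4

Set the curves equal: 3*t**3 - 22*t + 17 = -t - 1, so 3*t**3 - 21*t + 18 = 0, which factors as 3*(t - 2)*(t - 1)*(t + 3) = 0. The curves meet at t = -3, 1, 2.
On [-3, 1], w = 3*t**3 - 22*t + 17 is on top; that piece has area ∫[-3,1] (3*t**3 - 21*t + 18) dt = 96.
On [1, 2], w = -t - 1 is on top; that piece has area ∫[1,2] (-(3*t**3 - 21*t + 18)) dt = 9/4.
Total enclosed area = 96 + 9/4 = 393/4.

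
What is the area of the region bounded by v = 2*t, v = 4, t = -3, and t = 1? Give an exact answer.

On [-3, 1], (2*t) - (4) = 2*t - 4 is ≤ 0 throughout, so the area is a single integral of |2*t - 4|.
∫[-3,1] (2*t - 4) dt = -24; the area of that piece is 24.

24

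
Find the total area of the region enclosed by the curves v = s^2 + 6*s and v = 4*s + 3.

Set the curves equal: s^2 + 6*s = 4*s + 3, so s^2 + 2*s - 3 = 0, which factors as (s - 1)*(s + 3) = 0. The curves meet at s = -3, 1.
On [-3, 1], v = 4*s + 3 is on top; that piece has area ∫[-3,1] (-(s^2 + 2*s - 3)) ds = 32/3.

32/3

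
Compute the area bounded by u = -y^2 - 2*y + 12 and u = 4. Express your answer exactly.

36

Both boundary curves give u as a function of y, so integrate with respect to y. Setting them equal: -y^2 - 2*y + 8 = 0, i.e. -(y - 2)*(y + 4) = 0, so they meet at y = -4, 2.
For y in [-4, 2], u = -y^2 - 2*y + 12 is on the right; area = ∫[-4,2] (-y^2 - 2*y + 8) dy = 36.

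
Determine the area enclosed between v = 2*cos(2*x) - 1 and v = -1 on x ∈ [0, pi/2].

2

The difference (2*cos(2*x) - 1) - (-1) = 2*cos(2*x) changes sign at x = pi/4 inside [0, pi/2], so split the integral there.
∫[0,pi/4] (2*cos(2*x)) dx = 1.
∫[pi/4,pi/2] (2*cos(2*x)) dx = -1; the area of that piece is 1.
Total area = 1 + 1 = 2.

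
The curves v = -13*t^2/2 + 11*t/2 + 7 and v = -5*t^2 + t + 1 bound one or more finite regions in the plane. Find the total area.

Set the curves equal: -13*t^2/2 + 11*t/2 + 7 = -5*t^2 + t + 1, so -3*t^2/2 + 9*t/2 + 6 = 0, which factors as -3*(t - 4)*(t + 1)/2 = 0. The curves meet at t = -1, 4.
On [-1, 4], v = -13*t^2/2 + 11*t/2 + 7 is on top; that piece has area ∫[-1,4] (-3*t^2/2 + 9*t/2 + 6) dt = 125/4.

125/4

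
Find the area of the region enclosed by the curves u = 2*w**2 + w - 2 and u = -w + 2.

Both boundary curves give u as a function of w, so integrate with respect to w. Setting them equal: 2*w**2 + 2*w - 4 = 0, i.e. 2*(w - 1)*(w + 2) = 0, so they meet at w = -2, 1.
For w in [-2, 1], u = 2*w**2 + w - 2 is on the left; area = ∫[-2,1] (-(2*w**2 + 2*w - 4)) dw = 9.

9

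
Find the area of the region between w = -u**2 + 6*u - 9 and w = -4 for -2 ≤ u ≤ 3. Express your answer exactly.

The difference (-u**2 + 6*u - 9) - (-4) = -u**2 + 6*u - 5 changes sign at u = 1 inside [-2, 3], so split the integral there.
∫[-2,1] (-u**2 + 6*u - 5) du = -27; the area of that piece is 27.
∫[1,3] (-u**2 + 6*u - 5) du = 16/3.
Total area = 27 + 16/3 = 97/3.

97/3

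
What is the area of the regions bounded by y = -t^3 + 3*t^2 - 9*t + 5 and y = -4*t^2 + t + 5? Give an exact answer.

253/12

Set the curves equal: -t^3 + 3*t^2 - 9*t + 5 = -4*t^2 + t + 5, so -t^3 + 7*t^2 - 10*t = 0, which factors as -t*(t - 5)*(t - 2) = 0. The curves meet at t = 0, 2, 5.
On [0, 2], y = -4*t^2 + t + 5 is on top; that piece has area ∫[0,2] (-(-t^3 + 7*t^2 - 10*t)) dt = 16/3.
On [2, 5], y = -t^3 + 3*t^2 - 9*t + 5 is on top; that piece has area ∫[2,5] (-t^3 + 7*t^2 - 10*t) dt = 63/4.
Total enclosed area = 16/3 + 63/4 = 253/12.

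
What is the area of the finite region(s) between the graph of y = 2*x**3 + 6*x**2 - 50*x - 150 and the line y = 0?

The curve meets the x-axis where 2*x**3 + 6*x**2 - 50*x - 150 = 0, i.e. 2*(x - 5)*(x + 3)*(x + 5) = 0, at x = -5, -3, 5.
On [-5, -3] the curve lies above the axis; ∫[-5,-3] (2*x**3 + 6*x**2 - 50*x - 150) dx = 24, giving area 24.
On [-3, 5] the curve lies below the axis; ∫[-3,5] (2*x**3 + 6*x**2 - 50*x - 150) dx = -1024, giving area 1024.
Total area = 24 + 1024 = 1048.

1048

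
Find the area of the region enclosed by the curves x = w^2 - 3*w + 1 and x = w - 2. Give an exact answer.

4/3

Both boundary curves give x as a function of w, so integrate with respect to w. Setting them equal: w^2 - 4*w + 3 = 0, i.e. (w - 3)*(w - 1) = 0, so they meet at w = 1, 3.
For w in [1, 3], x = w^2 - 3*w + 1 is on the left; area = ∫[1,3] (-(w^2 - 4*w + 3)) dw = 4/3.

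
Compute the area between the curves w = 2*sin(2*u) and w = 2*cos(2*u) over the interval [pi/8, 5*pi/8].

2*sqrt(2)

On [pi/8, 5*pi/8], (2*sin(2*u)) - (2*cos(2*u)) = 2*sin(2*u) - 2*cos(2*u) is ≥ 0 throughout, so the area is a single integral of |2*sin(2*u) - 2*cos(2*u)|.
∫[pi/8,5*pi/8] (2*sin(2*u) - 2*cos(2*u)) du = 2*sqrt(2).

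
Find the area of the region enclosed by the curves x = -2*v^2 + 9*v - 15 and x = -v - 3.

1/3

Both boundary curves give x as a function of v, so integrate with respect to v. Setting them equal: -2*v^2 + 10*v - 12 = 0, i.e. -2*(v - 3)*(v - 2) = 0, so they meet at v = 2, 3.
For v in [2, 3], x = -2*v^2 + 9*v - 15 is on the right; area = ∫[2,3] (-2*v^2 + 10*v - 12) dv = 1/3.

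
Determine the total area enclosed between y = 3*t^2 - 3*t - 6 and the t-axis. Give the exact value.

27/2

The curve meets the t-axis where 3*t^2 - 3*t - 6 = 0, i.e. 3*(t - 2)*(t + 1) = 0, at t = -1, 2.
On [-1, 2] the curve lies below the axis; ∫[-1,2] (3*t^2 - 3*t - 6) dt = -27/2, giving area 27/2.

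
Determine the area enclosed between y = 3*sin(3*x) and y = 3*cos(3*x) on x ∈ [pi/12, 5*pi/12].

2*sqrt(2)

On [pi/12, 5*pi/12], (3*sin(3*x)) - (3*cos(3*x)) = 3*sin(3*x) - 3*cos(3*x) is ≥ 0 throughout, so the area is a single integral of |3*sin(3*x) - 3*cos(3*x)|.
∫[pi/12,5*pi/12] (3*sin(3*x) - 3*cos(3*x)) dx = 2*sqrt(2).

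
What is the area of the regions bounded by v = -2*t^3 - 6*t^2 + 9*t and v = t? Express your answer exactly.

131/2

Set the curves equal: -2*t^3 - 6*t^2 + 9*t = t, so -2*t^3 - 6*t^2 + 8*t = 0, which factors as -2*t*(t - 1)*(t + 4) = 0. The curves meet at t = -4, 0, 1.
On [-4, 0], v = t is on top; that piece has area ∫[-4,0] (-(-2*t^3 - 6*t^2 + 8*t)) dt = 64.
On [0, 1], v = -2*t^3 - 6*t^2 + 9*t is on top; that piece has area ∫[0,1] (-2*t^3 - 6*t^2 + 8*t) dt = 3/2.
Total enclosed area = 64 + 3/2 = 131/2.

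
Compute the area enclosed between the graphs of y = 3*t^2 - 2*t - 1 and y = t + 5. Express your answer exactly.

27/2

Set the curves equal: 3*t^2 - 2*t - 1 = t + 5, so 3*t^2 - 3*t - 6 = 0, which factors as 3*(t - 2)*(t + 1) = 0. The curves meet at t = -1, 2.
On [-1, 2], y = t + 5 is on top; that piece has area ∫[-1,2] (-(3*t^2 - 3*t - 6)) dt = 27/2.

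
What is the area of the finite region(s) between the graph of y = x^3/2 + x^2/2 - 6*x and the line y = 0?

937/24

The curve meets the x-axis where x^3/2 + x^2/2 - 6*x = 0, i.e. x*(x - 3)*(x + 4)/2 = 0, at x = -4, 0, 3.
On [-4, 0] the curve lies above the axis; ∫[-4,0] (x^3/2 + x^2/2 - 6*x) dx = 80/3, giving area 80/3.
On [0, 3] the curve lies below the axis; ∫[0,3] (x^3/2 + x^2/2 - 6*x) dx = -99/8, giving area 99/8.
Total area = 80/3 + 99/8 = 937/24.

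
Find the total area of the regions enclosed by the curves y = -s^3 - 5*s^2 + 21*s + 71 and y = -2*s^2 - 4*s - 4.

Set the curves equal: -s^3 - 5*s^2 + 21*s + 71 = -2*s^2 - 4*s - 4, so -s^3 - 3*s^2 + 25*s + 75 = 0, which factors as -(s - 5)*(s + 3)*(s + 5) = 0. The curves meet at s = -5, -3, 5.
On [-5, -3], y = -2*s^2 - 4*s - 4 is on top; that piece has area ∫[-5,-3] (-(-s^3 - 3*s^2 + 25*s + 75)) ds = 12.
On [-3, 5], y = -s^3 - 5*s^2 + 21*s + 71 is on top; that piece has area ∫[-3,5] (-s^3 - 3*s^2 + 25*s + 75) ds = 512.
Total enclosed area = 12 + 512 = 524.

524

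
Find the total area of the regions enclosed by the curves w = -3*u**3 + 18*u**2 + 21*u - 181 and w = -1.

1551/2

Set the curves equal: -3*u**3 + 18*u**2 + 21*u - 181 = -1, so -3*u**3 + 18*u**2 + 21*u - 180 = 0, which factors as -3*(u - 5)*(u - 4)*(u + 3) = 0. The curves meet at u = -3, 4, 5.
On [-3, 4], w = -1 is on top; that piece has area ∫[-3,4] (-(-3*u**3 + 18*u**2 + 21*u - 180)) du = 3087/4.
On [4, 5], w = -3*u**3 + 18*u**2 + 21*u - 181 is on top; that piece has area ∫[4,5] (-3*u**3 + 18*u**2 + 21*u - 180) du = 15/4.
Total enclosed area = 3087/4 + 15/4 = 1551/2.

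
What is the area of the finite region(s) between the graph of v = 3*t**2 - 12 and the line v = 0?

32

The curve meets the t-axis where 3*t**2 - 12 = 0, i.e. 3*(t - 2)*(t + 2) = 0, at t = -2, 2.
On [-2, 2] the curve lies below the axis; ∫[-2,2] (3*t**2 - 12) dt = -32, giving area 32.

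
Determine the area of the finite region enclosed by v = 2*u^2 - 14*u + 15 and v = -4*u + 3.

1/3

Set the curves equal: 2*u^2 - 14*u + 15 = -4*u + 3, so 2*u^2 - 10*u + 12 = 0, which factors as 2*(u - 3)*(u - 2) = 0. The curves meet at u = 2, 3.
On [2, 3], v = -4*u + 3 is on top; that piece has area ∫[2,3] (-(2*u^2 - 10*u + 12)) du = 1/3.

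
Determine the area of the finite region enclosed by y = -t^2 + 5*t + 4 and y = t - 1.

36

Set the curves equal: -t^2 + 5*t + 4 = t - 1, so -t^2 + 4*t + 5 = 0, which factors as -(t - 5)*(t + 1) = 0. The curves meet at t = -1, 5.
On [-1, 5], y = -t^2 + 5*t + 4 is on top; that piece has area ∫[-1,5] (-t^2 + 4*t + 5) dt = 36.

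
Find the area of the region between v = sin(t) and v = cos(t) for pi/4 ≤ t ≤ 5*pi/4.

2*sqrt(2)

On [pi/4, 5*pi/4], (sin(t)) - (cos(t)) = sin(t) - cos(t) is ≥ 0 throughout, so the area is a single integral of |sin(t) - cos(t)|.
∫[pi/4,5*pi/4] (sin(t) - cos(t)) dt = 2*sqrt(2).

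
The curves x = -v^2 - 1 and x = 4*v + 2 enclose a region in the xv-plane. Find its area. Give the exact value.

4/3

Both boundary curves give x as a function of v, so integrate with respect to v. Setting them equal: -v^2 - 4*v - 3 = 0, i.e. -(v + 1)*(v + 3) = 0, so they meet at v = -3, -1.
For v in [-3, -1], x = -v^2 - 1 is on the right; area = ∫[-3,-1] (-v^2 - 4*v - 3) dv = 4/3.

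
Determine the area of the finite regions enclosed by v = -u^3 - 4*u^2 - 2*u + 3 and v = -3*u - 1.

253/12

Set the curves equal: -u^3 - 4*u^2 - 2*u + 3 = -3*u - 1, so -u^3 - 4*u^2 + u + 4 = 0, which factors as -(u - 1)*(u + 1)*(u + 4) = 0. The curves meet at u = -4, -1, 1.
On [-4, -1], v = -3*u - 1 is on top; that piece has area ∫[-4,-1] (-(-u^3 - 4*u^2 + u + 4)) du = 63/4.
On [-1, 1], v = -u^3 - 4*u^2 - 2*u + 3 is on top; that piece has area ∫[-1,1] (-u^3 - 4*u^2 + u + 4) du = 16/3.
Total enclosed area = 63/4 + 16/3 = 253/12.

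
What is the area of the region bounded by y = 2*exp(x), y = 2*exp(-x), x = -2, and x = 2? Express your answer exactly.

-8 + 4*exp(-2) + 4*exp(2)

The difference (2*exp(x)) - (2*exp(-x)) = 2*exp(x) - 2*exp(-x) changes sign at x = 0 inside [-2, 2], so split the integral there.
∫[-2,0] (2*exp(x) - 2*exp(-x)) dx = -2*exp(2) - 2*exp(-2) + 4; the area of that piece is -4 + 2*exp(-2) + 2*exp(2).
∫[0,2] (2*exp(x) - 2*exp(-x)) dx = -4 + 2*exp(-2) + 2*exp(2).
Total area = (-4 + 2*exp(-2) + 2*exp(2)) + (-4 + 2*exp(-2) + 2*exp(2)) = -8 + 4*exp(-2) + 4*exp(2).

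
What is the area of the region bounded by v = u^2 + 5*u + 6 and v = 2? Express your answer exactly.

Set the curves equal: u^2 + 5*u + 6 = 2, so u^2 + 5*u + 4 = 0, which factors as (u + 1)*(u + 4) = 0. The curves meet at u = -4, -1.
On [-4, -1], v = 2 is on top; that piece has area ∫[-4,-1] (-(u^2 + 5*u + 4)) du = 9/2.

9/2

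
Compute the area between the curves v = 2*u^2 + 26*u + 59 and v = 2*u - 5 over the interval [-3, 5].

On [-3, 5], (2*u^2 + 26*u + 59) - (2*u - 5) = 2*u^2 + 24*u + 64 is ≥ 0 throughout, so the area is a single integral of |2*u^2 + 24*u + 64|.
∫[-3,5] (2*u^2 + 24*u + 64) du = 2416/3.

2416/3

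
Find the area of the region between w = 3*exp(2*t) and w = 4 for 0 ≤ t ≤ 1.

The difference (3*exp(2*t)) - (4) = 3*exp(2*t) - 4 changes sign at t = -log(3)/2 + log(2) inside [0, 1], so split the integral there.
∫[0,-log(3)/2 + log(2)] (3*exp(2*t) - 4) dt = log(9/16) + 1/2; the area of that piece is -1/2 + log(16/9).
∫[-log(3)/2 + log(2),1] (3*exp(2*t) - 4) dt = -6 - 2*log(3) + 4*log(2) + 3*exp(2)/2.
Total area = (-1/2 + log(16/9)) + (-6 - 2*log(3) + 4*log(2) + 3*exp(2)/2) = -13/2 - 4*log(3) + 8*log(2) + 3*exp(2)/2.

-13/2 - 4*log(3) + 8*log(2) + 3*exp(2)/2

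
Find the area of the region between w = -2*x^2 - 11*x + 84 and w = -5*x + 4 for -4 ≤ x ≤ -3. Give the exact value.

On [-4, -3], (-2*x^2 - 11*x + 84) - (-5*x + 4) = -2*x^2 - 6*x + 80 is ≥ 0 throughout, so the area is a single integral of |-2*x^2 - 6*x + 80|.
∫[-4,-3] (-2*x^2 - 6*x + 80) dx = 229/3.

229/3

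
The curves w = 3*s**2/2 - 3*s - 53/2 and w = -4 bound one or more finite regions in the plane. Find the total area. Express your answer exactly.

Set the curves equal: 3*s**2/2 - 3*s - 53/2 = -4, so 3*s**2/2 - 3*s - 45/2 = 0, which factors as 3*(s - 5)*(s + 3)/2 = 0. The curves meet at s = -3, 5.
On [-3, 5], w = -4 is on top; that piece has area ∫[-3,5] (-(3*s**2/2 - 3*s - 45/2)) ds = 128.

128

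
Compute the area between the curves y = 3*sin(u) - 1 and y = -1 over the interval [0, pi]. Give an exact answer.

6

On [0, pi], (3*sin(u) - 1) - (-1) = 3*sin(u) is ≥ 0 throughout, so the area is a single integral of |3*sin(u)|.
∫[0,pi] (3*sin(u)) du = 6.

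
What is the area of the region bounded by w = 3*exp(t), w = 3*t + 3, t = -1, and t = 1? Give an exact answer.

On [-1, 1], (3*exp(t)) - (3*t + 3) = -3*t + 3*exp(t) - 3 is ≥ 0 throughout, so the area is a single integral of |-3*t + 3*exp(t) - 3|.
∫[-1,1] (-3*t + 3*exp(t) - 3) dt = -6 - 3*exp(-1) + 3*exp(1).

-6 - 3*exp(-1) + 3*exp(1)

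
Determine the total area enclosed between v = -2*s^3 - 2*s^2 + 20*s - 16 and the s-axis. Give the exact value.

443/3

The curve meets the s-axis where -2*s^3 - 2*s^2 + 20*s - 16 = 0, i.e. -2*(s - 2)*(s - 1)*(s + 4) = 0, at s = -4, 1, 2.
On [-4, 1] the curve lies below the axis; ∫[-4,1] (-2*s^3 - 2*s^2 + 20*s - 16) ds = -875/6, giving area 875/6.
On [1, 2] the curve lies above the axis; ∫[1,2] (-2*s^3 - 2*s^2 + 20*s - 16) ds = 11/6, giving area 11/6.
Total area = 875/6 + 11/6 = 443/3.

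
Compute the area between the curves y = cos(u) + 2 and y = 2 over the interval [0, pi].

The difference (cos(u) + 2) - (2) = cos(u) changes sign at u = pi/2 inside [0, pi], so split the integral there.
∫[0,pi/2] (cos(u)) du = 1.
∫[pi/2,pi] (cos(u)) du = -1; the area of that piece is 1.
Total area = 1 + 1 = 2.

2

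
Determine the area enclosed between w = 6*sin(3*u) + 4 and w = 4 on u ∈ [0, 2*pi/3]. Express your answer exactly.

The difference (6*sin(3*u) + 4) - (4) = 6*sin(3*u) changes sign at u = pi/3 inside [0, 2*pi/3], so split the integral there.
∫[0,pi/3] (6*sin(3*u)) du = 4.
∫[pi/3,2*pi/3] (6*sin(3*u)) du = -4; the area of that piece is 4.
Total area = 4 + 4 = 8.

8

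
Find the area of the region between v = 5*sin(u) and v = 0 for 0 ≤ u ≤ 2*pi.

20

The difference (5*sin(u)) - (0) = 5*sin(u) changes sign at u = pi inside [0, 2*pi], so split the integral there.
∫[0,pi] (5*sin(u)) du = 10.
∫[pi,2*pi] (5*sin(u)) du = -10; the area of that piece is 10.
Total area = 10 + 10 = 20.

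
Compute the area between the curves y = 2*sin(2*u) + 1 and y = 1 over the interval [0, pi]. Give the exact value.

4

The difference (2*sin(2*u) + 1) - (1) = 2*sin(2*u) changes sign at u = pi/2 inside [0, pi], so split the integral there.
∫[0,pi/2] (2*sin(2*u)) du = 2.
∫[pi/2,pi] (2*sin(2*u)) du = -2; the area of that piece is 2.
Total area = 2 + 2 = 4.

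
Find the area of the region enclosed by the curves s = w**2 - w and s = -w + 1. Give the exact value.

4/3

Both boundary curves give s as a function of w, so integrate with respect to w. Setting them equal: w**2 - 1 = 0, i.e. (w - 1)*(w + 1) = 0, so they meet at w = -1, 1.
For w in [-1, 1], s = w**2 - w is on the left; area = ∫[-1,1] (-(w**2 - 1)) dw = 4/3.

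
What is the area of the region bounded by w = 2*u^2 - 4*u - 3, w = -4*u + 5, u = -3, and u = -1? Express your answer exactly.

8

The difference (2*u^2 - 4*u - 3) - (-4*u + 5) = 2*u^2 - 8 changes sign at u = -2 inside [-3, -1], so split the integral there.
∫[-3,-2] (2*u^2 - 8) du = 14/3.
∫[-2,-1] (2*u^2 - 8) du = -10/3; the area of that piece is 10/3.
Total area = 14/3 + 10/3 = 8.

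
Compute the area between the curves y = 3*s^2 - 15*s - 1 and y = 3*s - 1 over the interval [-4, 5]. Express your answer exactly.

The difference (3*s^2 - 15*s - 1) - (3*s - 1) = 3*s^2 - 18*s changes sign at s = 0 inside [-4, 5], so split the integral there.
∫[-4,0] (3*s^2 - 18*s) ds = 208.
∫[0,5] (3*s^2 - 18*s) ds = -100; the area of that piece is 100.
Total area = 208 + 100 = 308.

308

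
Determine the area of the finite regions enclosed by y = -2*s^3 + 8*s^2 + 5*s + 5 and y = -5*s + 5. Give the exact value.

Set the curves equal: -2*s^3 + 8*s^2 + 5*s + 5 = -5*s + 5, so -2*s^3 + 8*s^2 + 10*s = 0, which factors as -2*s*(s - 5)*(s + 1) = 0. The curves meet at s = -1, 0, 5.
On [-1, 0], y = -5*s + 5 is on top; that piece has area ∫[-1,0] (-(-2*s^3 + 8*s^2 + 10*s)) ds = 11/6.
On [0, 5], y = -2*s^3 + 8*s^2 + 5*s + 5 is on top; that piece has area ∫[0,5] (-2*s^3 + 8*s^2 + 10*s) ds = 875/6.
Total enclosed area = 11/6 + 875/6 = 443/3.

443/3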